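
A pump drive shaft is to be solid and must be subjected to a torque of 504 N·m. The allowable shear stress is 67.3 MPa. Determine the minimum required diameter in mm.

For a solid shaft τ_max = 16T/(πd³), so d = (16T/(π τ_allow))^(1/3) = (16·504.0/(π·6.73×10^7))^(1/3) = 0.03366 m.

33.7 mm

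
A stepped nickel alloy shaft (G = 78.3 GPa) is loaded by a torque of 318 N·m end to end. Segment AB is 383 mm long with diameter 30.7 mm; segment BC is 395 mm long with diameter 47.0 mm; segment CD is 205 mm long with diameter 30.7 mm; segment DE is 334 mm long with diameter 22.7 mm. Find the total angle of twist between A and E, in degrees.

J_AB = π(0.0307)⁴/32 = 8.72×10^-8 m⁴; J_BC = π(0.0470)⁴/32 = 4.79×10^-7 m⁴; J_CD = π(0.0307)⁴/32 = 8.72×10^-8 m⁴; J_DE = π(0.0227)⁴/32 = 2.61×10^-8 m⁴.
θ = (T/G)·Σ L_i/J_i = (318.0/78.3×10⁹)·(0.383/8.72×10^-8 + 0.395/4.79×10^-7 + 0.205/8.72×10^-8 + 0.334/2.61×10^-8) = 0.08277 rad.

4.74°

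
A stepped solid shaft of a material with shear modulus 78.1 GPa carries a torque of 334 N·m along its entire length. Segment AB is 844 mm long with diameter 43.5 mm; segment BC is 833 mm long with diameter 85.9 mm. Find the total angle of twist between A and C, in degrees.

J_AB = π(0.0435)⁴/32 = 3.52×10^-7 m⁴; J_BC = π(0.0859)⁴/32 = 5.35×10^-6 m⁴.
θ = (T/G)·Σ L_i/J_i = (334.0/78.1×10⁹)·(0.844/3.52×10^-7 + 0.833/5.35×10^-6) = 0.01093 rad.

0.626°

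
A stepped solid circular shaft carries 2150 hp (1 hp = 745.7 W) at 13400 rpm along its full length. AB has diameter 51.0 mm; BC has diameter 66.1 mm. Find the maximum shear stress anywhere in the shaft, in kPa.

43900 kPa

ω = 2π·13400/60 = 1403 rad/s, so T = P/ω = 2150×745.7 / 1403 = 1143 N·m.
Under the same torque, τ_max = 16T/(πd³) is largest where d is smallest — segment AB (d = 51.0 mm).
τ_max = 16·1143/(π·(0.0510)³) = 4.387×10^7 Pa.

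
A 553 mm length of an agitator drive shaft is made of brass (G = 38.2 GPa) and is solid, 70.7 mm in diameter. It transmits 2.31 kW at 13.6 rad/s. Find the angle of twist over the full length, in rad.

0.00100 rad

ω = 13.6 rad/s, so T = P/ω = 2.31×10³ / 13.60 = 169.9 N·m.
J = πd⁴/32 = π(0.0707)⁴/32 = 2.453×10^-6 m⁴.
θ = T·L/(G·J) = 169.9 × 0.553 / (38.2×10⁹ × 2.453×10^-6) = 1.002×10^-3 rad.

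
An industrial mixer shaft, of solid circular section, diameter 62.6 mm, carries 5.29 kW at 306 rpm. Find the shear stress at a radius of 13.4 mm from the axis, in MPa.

1.47 MPa

ω = 2π·306/60 = 32.04 rad/s, so T = P/ω = 5.29×10³ / 32.04 = 165.1 N·m.
J = πd⁴/32 = π(0.0626)⁴/32 = 1.508×10^-6 m⁴.
Shear stress varies linearly with radius: τ = T·r/J = 165.1 × 0.0134 / 1.508×10^-6 = 1.467×10^6 Pa.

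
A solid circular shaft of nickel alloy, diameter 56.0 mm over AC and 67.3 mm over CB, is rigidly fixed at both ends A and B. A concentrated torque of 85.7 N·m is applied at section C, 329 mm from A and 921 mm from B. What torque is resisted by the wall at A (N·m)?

Compatibility: T_A·a/J_AC = T_B·b/J_CB with T_A + T_B = T₀.
J_AC = 9.65×10^-7 m⁴, J_CB = 2.01×10^-6 m⁴, so T_A = T₀·(J_AC/a)/((J_AC/a)+(J_CB/b)) = 49.11 N·m, T_B = 36.59 N·m.

49.1 N·m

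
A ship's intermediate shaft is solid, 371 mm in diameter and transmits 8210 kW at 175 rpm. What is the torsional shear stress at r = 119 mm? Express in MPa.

28.7 MPa

ω = 2π·175/60 = 18.33 rad/s, so T = P/ω = 8210×10³ / 18.33 = 448000 N·m.
J = πd⁴/32 = π(0.371)⁴/32 = 1.860×10^-3 m⁴.
Shear stress varies linearly with radius: τ = T·r/J = 448000 × 0.119 / 1.860×10^-3 = 2.866×10^7 Pa.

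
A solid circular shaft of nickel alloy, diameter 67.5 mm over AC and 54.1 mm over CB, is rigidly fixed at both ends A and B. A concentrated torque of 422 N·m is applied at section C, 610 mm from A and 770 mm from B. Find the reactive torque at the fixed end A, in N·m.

Compatibility: T_A·a/J_AC = T_B·b/J_CB with T_A + T_B = T₀.
J_AC = 2.04×10^-6 m⁴, J_CB = 8.41×10^-7 m⁴, so T_A = T₀·(J_AC/a)/((J_AC/a)+(J_CB/b)) = 318.0 N·m, T_B = 104.0 N·m.

318 N·m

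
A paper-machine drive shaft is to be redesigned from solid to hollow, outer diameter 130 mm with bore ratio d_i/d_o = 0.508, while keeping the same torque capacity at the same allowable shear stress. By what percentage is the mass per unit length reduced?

Equal τ_max and T ⇒ the solid shaft needs d_s³ = d_o³(1−k⁴), so d_s = 130·(1−0.508⁴)^(1/3) = 127.0 mm.
Area ratio A_h/A_s = d_o²(1−k²)/d_s² = (1−k²)/(1−k⁴)^(2/3) = 0.7768.
Mass saving = 1 − 0.7768 = 22.3 %.

22.3 %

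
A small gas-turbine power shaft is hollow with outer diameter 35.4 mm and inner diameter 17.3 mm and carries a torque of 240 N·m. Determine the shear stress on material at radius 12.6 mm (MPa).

20.8 MPa

J = π(d_o⁴ − d_i⁴)/32 = π(0.0354⁴ − 0.0173⁴)/32 = 1.454×10^-7 m⁴.
Shear stress varies linearly with radius: τ = T·r/J = 240.0 × 0.0126 / 1.454×10^-7 = 2.080×10^7 Pa.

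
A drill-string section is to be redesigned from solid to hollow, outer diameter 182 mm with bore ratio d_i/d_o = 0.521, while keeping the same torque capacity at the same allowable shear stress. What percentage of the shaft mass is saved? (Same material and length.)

Equal τ_max and T ⇒ the solid shaft needs d_s³ = d_o³(1−k⁴), so d_s = 182·(1−0.521⁴)^(1/3) = 177.4 mm.
Area ratio A_h/A_s = d_o²(1−k²)/d_s² = (1−k²)/(1−k⁴)^(2/3) = 0.7667.
Mass saving = 1 − 0.7667 = 23.3 %.

23.3 %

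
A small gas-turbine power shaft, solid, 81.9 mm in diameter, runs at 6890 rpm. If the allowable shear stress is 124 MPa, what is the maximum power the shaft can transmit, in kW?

9650 kW

J = πd⁴/32 = π(0.0819)⁴/32 = 4.417×10^-6 m⁴.
T_max = τ_allow·J/r = 1.24×10^8 × 4.417×10^-6 / 0.0410 = 13380 N·m.
ω = 2π·6890/60 = 721.5 rad/s, so P_max = T_max·ω = 9.651×10^6 W.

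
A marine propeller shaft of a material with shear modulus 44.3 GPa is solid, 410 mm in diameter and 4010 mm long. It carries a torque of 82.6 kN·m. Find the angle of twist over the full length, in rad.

J = πd⁴/32 = π(0.410)⁴/32 = 2.774×10^-3 m⁴.
θ = T·L/(G·J) = 82600 × 4.01 / (44.3×10⁹ × 2.774×10^-3) = 2.695×10^-3 rad.

0.00270 rad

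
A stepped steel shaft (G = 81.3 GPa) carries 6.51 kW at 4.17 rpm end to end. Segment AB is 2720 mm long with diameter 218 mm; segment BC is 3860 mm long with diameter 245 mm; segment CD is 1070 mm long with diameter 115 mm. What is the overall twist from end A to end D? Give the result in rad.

ω = 2π·4.17/60 = 0.4367 rad/s, so T = P/ω = 6.51×10³ / 0.4367 = 14910 N·m.
J_AB = π(0.218)⁴/32 = 2.22×10^-4 m⁴; J_BC = π(0.245)⁴/32 = 3.54×10^-4 m⁴; J_CD = π(0.115)⁴/32 = 1.72×10^-5 m⁴.
θ = (T/G)·Σ L_i/J_i = (14910/81.3×10⁹)·(2.72/2.22×10^-4 + 3.86/3.54×10^-4 + 1.07/1.72×10^-5) = 0.01568 rad.

0.0157 rad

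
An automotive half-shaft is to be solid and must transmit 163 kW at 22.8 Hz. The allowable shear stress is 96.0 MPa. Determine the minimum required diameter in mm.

39.2 mm

ω = 2π·22.8 = 143.3 rad/s, so T = P/ω = 163×10³ / 143.3 = 1138 N·m.
For a solid shaft τ_max = 16T/(πd³), so d = (16T/(π τ_allow))^(1/3) = (16·1138/(π·9.60×10^7))^(1/3) = 0.03923 m.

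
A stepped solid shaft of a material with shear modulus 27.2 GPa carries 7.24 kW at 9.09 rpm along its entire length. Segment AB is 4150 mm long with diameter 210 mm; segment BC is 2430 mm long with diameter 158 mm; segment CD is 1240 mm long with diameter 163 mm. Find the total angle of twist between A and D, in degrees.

1.27°

ω = 2π·9.09/60 = 0.9519 rad/s, so T = P/ω = 7.24×10³ / 0.9519 = 7606 N·m.
J_AB = π(0.210)⁴/32 = 1.91×10^-4 m⁴; J_BC = π(0.158)⁴/32 = 6.12×10^-5 m⁴; J_CD = π(0.163)⁴/32 = 6.93×10^-5 m⁴.
θ = (T/G)·Σ L_i/J_i = (7606/27.2×10⁹)·(4.15/1.91×10^-4 + 2.43/6.12×10^-5 + 1.24/6.93×10^-5) = 0.02219 rad.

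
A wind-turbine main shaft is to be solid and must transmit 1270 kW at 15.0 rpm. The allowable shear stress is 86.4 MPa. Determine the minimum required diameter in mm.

ω = 2π·15.0/60 = 1.571 rad/s, so T = P/ω = 1270×10³ / 1.571 = 808500 N·m.
For a solid shaft τ_max = 16T/(πd³), so d = (16T/(π τ_allow))^(1/3) = (16·808500/(π·8.64×10^7))^(1/3) = 0.3626 m.

363 mm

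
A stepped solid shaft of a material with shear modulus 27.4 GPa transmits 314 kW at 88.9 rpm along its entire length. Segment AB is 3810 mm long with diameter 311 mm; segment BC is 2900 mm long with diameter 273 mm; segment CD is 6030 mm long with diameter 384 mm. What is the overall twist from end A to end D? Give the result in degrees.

0.867°

ω = 2π·88.9/60 = 9.310 rad/s, so T = P/ω = 314×10³ / 9.310 = 33730 N·m.
J_AB = π(0.311)⁴/32 = 9.18×10^-4 m⁴; J_BC = π(0.273)⁴/32 = 5.45×10^-4 m⁴; J_CD = π(0.384)⁴/32 = 2.13×10^-3 m⁴.
θ = (T/G)·Σ L_i/J_i = (33730/27.4×10⁹)·(3.81/9.18×10^-4 + 2.90/5.45×10^-4 + 6.03/2.13×10^-3) = 0.01513 rad.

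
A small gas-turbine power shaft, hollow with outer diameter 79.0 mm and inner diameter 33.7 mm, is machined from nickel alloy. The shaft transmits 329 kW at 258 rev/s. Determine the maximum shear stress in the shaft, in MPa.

2.17 MPa

ω = 2π·258 = 1621 rad/s, so T = P/ω = 329×10³ / 1621 = 203.0 N·m.
J = π(d_o⁴ − d_i⁴)/32 = π(0.0790⁴ − 0.0337⁴)/32 = 3.697×10^-6 m⁴.
τ_max = T·r/J = 203.0 × 0.0395 / 3.697×10^-6 = 2.168×10^6 Pa.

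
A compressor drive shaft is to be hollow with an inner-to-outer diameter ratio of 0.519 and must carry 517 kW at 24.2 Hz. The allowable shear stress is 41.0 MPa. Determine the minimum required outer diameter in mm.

76.9 mm

ω = 2π·24.2 = 152.1 rad/s, so T = P/ω = 517×10³ / 152.1 = 3400 N·m.
For a hollow shaft with d_i/d_o = 0.519: τ_max = 16T/(π d_o³ (1−k⁴)), so d_o = [16T/(π τ_allow (1−k⁴))]^(1/3) = [16·3400/(π·4.10×10^7·0.9274)]^(1/3) = 0.07694 m.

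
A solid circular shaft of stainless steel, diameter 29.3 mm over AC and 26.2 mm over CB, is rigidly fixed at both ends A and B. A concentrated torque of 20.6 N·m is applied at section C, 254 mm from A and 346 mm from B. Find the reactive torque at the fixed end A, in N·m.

Compatibility: T_A·a/J_AC = T_B·b/J_CB with T_A + T_B = T₀.
J_AC = 7.24×10^-8 m⁴, J_CB = 4.63×10^-8 m⁴, so T_A = T₀·(J_AC/a)/((J_AC/a)+(J_CB/b)) = 14.02 N·m, T_B = 6.580 N·m.

14.0 N·m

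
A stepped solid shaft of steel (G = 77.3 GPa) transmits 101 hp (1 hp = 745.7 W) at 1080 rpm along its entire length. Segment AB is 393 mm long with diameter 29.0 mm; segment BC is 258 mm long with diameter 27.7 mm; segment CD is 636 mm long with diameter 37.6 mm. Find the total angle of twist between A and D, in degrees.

ω = 2π·1080/60 = 113.1 rad/s, so T = P/ω = 101×745.7 / 113.1 = 665.9 N·m.
J_AB = π(0.0290)⁴/32 = 6.94×10^-8 m⁴; J_BC = π(0.0277)⁴/32 = 5.78×10^-8 m⁴; J_CD = π(0.0376)⁴/32 = 1.96×10^-7 m⁴.
θ = (T/G)·Σ L_i/J_i = (665.9/77.3×10⁹)·(0.393/6.94×10^-8 + 0.258/5.78×10^-8 + 0.636/1.96×10^-7) = 0.1151 rad.

6.60°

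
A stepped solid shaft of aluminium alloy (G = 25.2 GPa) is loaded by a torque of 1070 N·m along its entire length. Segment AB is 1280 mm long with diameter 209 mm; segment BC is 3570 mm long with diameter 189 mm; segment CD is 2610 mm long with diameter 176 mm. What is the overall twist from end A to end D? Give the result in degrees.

0.153°

J_AB = π(0.209)⁴/32 = 1.87×10^-4 m⁴; J_BC = π(0.189)⁴/32 = 1.25×10^-4 m⁴; J_CD = π(0.176)⁴/32 = 9.42×10^-5 m⁴.
θ = (T/G)·Σ L_i/J_i = (1070/25.2×10⁹)·(1.28/1.87×10^-4 + 3.57/1.25×10^-4 + 2.61/9.42×10^-5) = 2.677×10^-3 rad.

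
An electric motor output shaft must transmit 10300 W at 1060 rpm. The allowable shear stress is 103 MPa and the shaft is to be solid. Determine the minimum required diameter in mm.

ω = 2π·1060/60 = 111.0 rad/s, so T = P/ω = 10300 / 111.0 = 92.79 N·m.
For a solid shaft τ_max = 16T/(πd³), so d = (16T/(π τ_allow))^(1/3) = (16·92.79/(π·1.03×10^8))^(1/3) = 0.01662 m.

16.6 mm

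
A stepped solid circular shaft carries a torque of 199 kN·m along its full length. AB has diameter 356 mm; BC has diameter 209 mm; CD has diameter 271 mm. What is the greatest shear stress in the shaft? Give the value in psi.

Under the same torque, τ_max = 16T/(πd³) is largest where d is smallest — segment BC (d = 209 mm).
τ_max = 16·199000/(π·(0.209)³) = 1.110×10^8 Pa.

16100 psi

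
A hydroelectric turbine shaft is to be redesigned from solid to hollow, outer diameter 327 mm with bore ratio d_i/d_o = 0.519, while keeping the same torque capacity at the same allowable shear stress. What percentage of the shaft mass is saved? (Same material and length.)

Equal τ_max and T ⇒ the solid shaft needs d_s³ = d_o³(1−k⁴), so d_s = 327·(1−0.519⁴)^(1/3) = 318.9 mm.
Area ratio A_h/A_s = d_o²(1−k²)/d_s² = (1−k²)/(1−k⁴)^(2/3) = 0.7683.
Mass saving = 1 − 0.7683 = 23.2 %.

23.2 %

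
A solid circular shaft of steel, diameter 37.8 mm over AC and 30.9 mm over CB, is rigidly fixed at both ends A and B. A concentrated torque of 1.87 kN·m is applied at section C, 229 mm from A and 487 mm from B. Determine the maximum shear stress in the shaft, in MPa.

Compatibility: T_A·a/J_AC = T_B·b/J_CB with T_A + T_B = T₀.
J_AC = 2.00×10^-7 m⁴, J_CB = 8.95×10^-8 m⁴, so T_A = T₀·(J_AC/a)/((J_AC/a)+(J_CB/b)) = 1545 N·m, T_B = 324.5 N·m.
τ in each portion: τ_AC = 1.46×10^8 Pa, τ_CB = 5.60×10^7 Pa; maximum is in AC.
τ_max = T_AC·r/J = 1545·0.0189/2.00×10^-7 = 1.457×10^8 Pa.

146 MPa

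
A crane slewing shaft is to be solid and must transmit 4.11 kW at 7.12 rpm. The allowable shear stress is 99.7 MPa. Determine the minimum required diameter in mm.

ω = 2π·7.12/60 = 0.7456 rad/s, so T = P/ω = 4.11×10³ / 0.7456 = 5512 N·m.
For a solid shaft τ_max = 16T/(πd³), so d = (16T/(π τ_allow))^(1/3) = (16·5512/(π·9.97×10^7))^(1/3) = 0.06554 m.

65.5 mm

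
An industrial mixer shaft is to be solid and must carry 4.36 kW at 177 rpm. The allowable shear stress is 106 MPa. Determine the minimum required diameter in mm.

ω = 2π·177/60 = 18.54 rad/s, so T = P/ω = 4.36×10³ / 18.54 = 235.2 N·m.
For a solid shaft τ_max = 16T/(πd³), so d = (16T/(π τ_allow))^(1/3) = (16·235.2/(π·1.06×10^8))^(1/3) = 0.02244 m.

22.4 mm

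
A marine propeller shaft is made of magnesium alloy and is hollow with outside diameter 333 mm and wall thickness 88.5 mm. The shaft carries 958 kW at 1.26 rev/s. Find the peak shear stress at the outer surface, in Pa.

ω = 2π·1.26 = 7.917 rad/s, so T = P/ω = 958×10³ / 7.917 = 121000 N·m.
J = π(d_o⁴ − d_i⁴)/32 = π(0.333⁴ − 0.156⁴)/32 = 1.149×10^-3 m⁴.
τ_max = T·r/J = 121000 × 0.167 / 1.149×10^-3 = 1.753×10^7 Pa.

1.75e7 Pa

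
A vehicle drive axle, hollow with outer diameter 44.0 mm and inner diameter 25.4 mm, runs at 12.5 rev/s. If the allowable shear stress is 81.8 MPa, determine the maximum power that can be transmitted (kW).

95.5 kW

J = π(d_o⁴ − d_i⁴)/32 = π(0.0440⁴ − 0.0254⁴)/32 = 3.271×10^-7 m⁴.
T_max = τ_allow·J/r = 8.18×10^7 × 3.271×10^-7 / 0.0220 = 1216 N·m.
ω = 2π·12.5 = 78.54 rad/s, so P_max = T_max·ω = 9.552×10^4 W.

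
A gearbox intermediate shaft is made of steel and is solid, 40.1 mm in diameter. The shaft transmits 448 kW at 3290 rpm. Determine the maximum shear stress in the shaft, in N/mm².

103 N/mm²

ω = 2π·3290/60 = 344.5 rad/s, so T = P/ω = 448×10³ / 344.5 = 1300 N·m.
J = πd⁴/32 = π(0.0401)⁴/32 = 2.539×10^-7 m⁴.
τ_max = T·r/J = 1300 × 0.0201 / 2.539×10^-7 = 1.027×10^8 Pa.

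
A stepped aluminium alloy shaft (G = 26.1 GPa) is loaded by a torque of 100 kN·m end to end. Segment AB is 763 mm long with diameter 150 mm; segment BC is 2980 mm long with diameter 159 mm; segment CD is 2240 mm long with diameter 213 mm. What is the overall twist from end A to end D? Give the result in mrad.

J_AB = π(0.150)⁴/32 = 4.97×10^-5 m⁴; J_BC = π(0.159)⁴/32 = 6.27×10^-5 m⁴; J_CD = π(0.213)⁴/32 = 2.02×10^-4 m⁴.
θ = (T/G)·Σ L_i/J_i = (100000/26.1×10⁹)·(0.763/4.97×10^-5 + 2.98/6.27×10^-5 + 2.24/2.02×10^-4) = 0.2833 rad.

283 mrad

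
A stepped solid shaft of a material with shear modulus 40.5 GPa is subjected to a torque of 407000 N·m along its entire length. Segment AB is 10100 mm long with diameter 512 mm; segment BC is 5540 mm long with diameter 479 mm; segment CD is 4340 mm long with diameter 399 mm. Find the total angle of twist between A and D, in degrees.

J_AB = π(0.512)⁴/32 = 6.75×10^-3 m⁴; J_BC = π(0.479)⁴/32 = 5.17×10^-3 m⁴; J_CD = π(0.399)⁴/32 = 2.49×10^-3 m⁴.
θ = (T/G)·Σ L_i/J_i = (407000/40.5×10⁹)·(10.1/6.75×10^-3 + 5.54/5.17×10^-3 + 4.34/2.49×10^-3) = 0.04335 rad.

2.48°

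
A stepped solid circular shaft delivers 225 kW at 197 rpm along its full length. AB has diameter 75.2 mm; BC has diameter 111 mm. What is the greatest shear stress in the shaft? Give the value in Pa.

1.31e8 Pa

ω = 2π·197/60 = 20.63 rad/s, so T = P/ω = 225×10³ / 20.63 = 10910 N·m.
Under the same torque, τ_max = 16T/(πd³) is largest where d is smallest — segment AB (d = 75.2 mm).
τ_max = 16·10910/(π·(0.0752)³) = 1.306×10^8 Pa.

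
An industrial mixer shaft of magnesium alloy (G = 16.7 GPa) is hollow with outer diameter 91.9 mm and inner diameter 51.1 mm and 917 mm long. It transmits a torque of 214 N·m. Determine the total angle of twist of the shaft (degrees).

J = π(d_o⁴ − d_i⁴)/32 = π(0.0919⁴ − 0.0511⁴)/32 = 6.333×10^-6 m⁴.
θ = T·L/(G·J) = 214.0 × 0.917 / (16.7×10⁹ × 6.333×10^-6) = 1.855×10^-3 rad.

0.106°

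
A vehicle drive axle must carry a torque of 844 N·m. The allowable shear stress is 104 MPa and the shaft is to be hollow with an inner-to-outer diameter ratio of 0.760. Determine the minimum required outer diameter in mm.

For a hollow shaft with d_i/d_o = 0.760: τ_max = 16T/(π d_o³ (1−k⁴)), so d_o = [16T/(π τ_allow (1−k⁴))]^(1/3) = [16·844.0/(π·1.04×10^8·0.6664)]^(1/3) = 0.03958 m.

39.6 mm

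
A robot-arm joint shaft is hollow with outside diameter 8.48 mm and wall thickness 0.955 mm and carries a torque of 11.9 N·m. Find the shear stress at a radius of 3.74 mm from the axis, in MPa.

J = π(d_o⁴ − d_i⁴)/32 = π(0.00848⁴ − 0.00657⁴)/32 = 3.248×10^-10 m⁴.
Shear stress varies linearly with radius: τ = T·r/J = 11.90 × 0.00374 / 3.248×10^-10 = 1.370×10^8 Pa.

137 MPa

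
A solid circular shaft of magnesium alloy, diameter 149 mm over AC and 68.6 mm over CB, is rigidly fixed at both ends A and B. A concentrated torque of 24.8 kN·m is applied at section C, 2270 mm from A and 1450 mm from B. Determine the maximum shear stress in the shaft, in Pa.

Compatibility: T_A·a/J_AC = T_B·b/J_CB with T_A + T_B = T₀.
J_AC = 4.84×10^-5 m⁴, J_CB = 2.17×10^-6 m⁴, so T_A = T₀·(J_AC/a)/((J_AC/a)+(J_CB/b)) = 23170 N·m, T_B = 1630 N·m.
τ in each portion: τ_AC = 3.57×10^7 Pa, τ_CB = 2.57×10^7 Pa; maximum is in AC.
τ_max = T_AC·r/J = 23170·0.0745/4.84×10^-5 = 3.567×10^7 Pa.

3.57e7 Pa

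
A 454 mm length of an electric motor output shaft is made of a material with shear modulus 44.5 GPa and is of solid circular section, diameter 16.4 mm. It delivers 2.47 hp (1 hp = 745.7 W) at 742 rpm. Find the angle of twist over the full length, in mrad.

34.1 mrad

ω = 2π·742/60 = 77.70 rad/s, so T = P/ω = 2.47×745.7 / 77.70 = 23.70 N·m.
J = πd⁴/32 = π(0.0164)⁴/32 = 7.102×10^-9 m⁴.
θ = T·L/(G·J) = 23.70 × 0.454 / (44.5×10⁹ × 7.102×10^-9) = 0.03405 rad.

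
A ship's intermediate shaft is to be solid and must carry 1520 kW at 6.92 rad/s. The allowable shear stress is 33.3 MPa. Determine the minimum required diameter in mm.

ω = 6.92 rad/s, so T = P/ω = 1520×10³ / 6.920 = 219700 N·m.
For a solid shaft τ_max = 16T/(πd³), so d = (16T/(π τ_allow))^(1/3) = (16·219700/(π·3.33×10^7))^(1/3) = 0.3227 m.

323 mm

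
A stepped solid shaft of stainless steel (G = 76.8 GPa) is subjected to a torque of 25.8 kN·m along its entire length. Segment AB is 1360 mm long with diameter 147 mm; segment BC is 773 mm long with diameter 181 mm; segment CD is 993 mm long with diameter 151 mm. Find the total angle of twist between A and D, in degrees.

J_AB = π(0.147)⁴/32 = 4.58×10^-5 m⁴; J_BC = π(0.181)⁴/32 = 1.05×10^-4 m⁴; J_CD = π(0.151)⁴/32 = 5.10×10^-5 m⁴.
θ = (T/G)·Σ L_i/J_i = (25800/76.8×10⁹)·(1.36/4.58×10^-5 + 0.773/1.05×10^-4 + 0.993/5.10×10^-5) = 0.01897 rad.

1.09°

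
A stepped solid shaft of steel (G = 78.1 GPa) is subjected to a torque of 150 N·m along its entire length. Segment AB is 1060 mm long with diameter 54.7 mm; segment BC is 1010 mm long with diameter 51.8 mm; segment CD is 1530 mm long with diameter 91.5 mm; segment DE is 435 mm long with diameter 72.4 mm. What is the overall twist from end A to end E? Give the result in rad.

J_AB = π(0.0547)⁴/32 = 8.79×10^-7 m⁴; J_BC = π(0.0518)⁴/32 = 7.07×10^-7 m⁴; J_CD = π(0.0915)⁴/32 = 6.88×10^-6 m⁴; J_DE = π(0.0724)⁴/32 = 2.70×10^-6 m⁴.
θ = (T/G)·Σ L_i/J_i = (150.0/78.1×10⁹)·(1.06/8.79×10^-7 + 1.01/7.07×10^-7 + 1.53/6.88×10^-6 + 0.435/2.70×10^-6) = 5.797×10^-3 rad.

0.00580 rad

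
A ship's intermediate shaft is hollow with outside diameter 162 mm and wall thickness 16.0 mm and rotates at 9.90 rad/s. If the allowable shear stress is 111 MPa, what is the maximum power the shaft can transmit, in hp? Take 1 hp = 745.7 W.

J = π(d_o⁴ − d_i⁴)/32 = π(0.162⁴ − 0.130⁴)/32 = 3.958×10^-5 m⁴.
T_max = τ_allow·J/r = 1.11×10^8 × 3.958×10^-5 / 0.0810 = 54240 N·m.
ω = 9.90 rad/s, so P_max = T_max·ω = 5.369×10^5 W.

720 hp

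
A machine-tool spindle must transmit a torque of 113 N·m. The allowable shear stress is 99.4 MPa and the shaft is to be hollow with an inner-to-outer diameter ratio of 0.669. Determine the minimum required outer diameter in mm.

19.3 mm

For a hollow shaft with d_i/d_o = 0.669: τ_max = 16T/(π d_o³ (1−k⁴)), so d_o = [16T/(π τ_allow (1−k⁴))]^(1/3) = [16·113.0/(π·9.94×10^7·0.7997)]^(1/3) = 0.01935 m.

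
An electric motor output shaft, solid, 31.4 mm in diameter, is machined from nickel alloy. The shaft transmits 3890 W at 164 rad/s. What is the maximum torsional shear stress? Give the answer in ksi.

0.566 ksi

ω = 164 rad/s, so T = P/ω = 3890 / 164.0 = 23.72 N·m.
J = πd⁴/32 = π(0.0314)⁴/32 = 9.544×10^-8 m⁴.
τ_max = T·r/J = 23.72 × 0.0157 / 9.544×10^-8 = 3.902×10^6 Pa.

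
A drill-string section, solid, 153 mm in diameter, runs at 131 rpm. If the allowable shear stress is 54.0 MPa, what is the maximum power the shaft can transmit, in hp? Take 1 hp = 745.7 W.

699 hp

J = πd⁴/32 = π(0.153)⁴/32 = 5.380×10^-5 m⁴.
T_max = τ_allow·J/r = 5.40×10^7 × 5.380×10^-5 / 0.0765 = 37980 N·m.
ω = 2π·131/60 = 13.72 rad/s, so P_max = T_max·ω = 5.210×10^5 W.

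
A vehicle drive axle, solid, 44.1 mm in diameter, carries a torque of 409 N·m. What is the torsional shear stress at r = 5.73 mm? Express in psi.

915 psi

J = πd⁴/32 = π(0.0441)⁴/32 = 3.713×10^-7 m⁴.
Shear stress varies linearly with radius: τ = T·r/J = 409.0 × 0.00573 / 3.713×10^-7 = 6.311×10^6 Pa.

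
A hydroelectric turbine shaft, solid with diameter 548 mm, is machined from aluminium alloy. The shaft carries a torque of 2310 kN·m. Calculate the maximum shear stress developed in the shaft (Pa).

J = πd⁴/32 = π(0.548)⁴/32 = 8.854×10^-3 m⁴.
τ_max = T·r/J = 2.310e6 × 0.274 / 8.854×10^-3 = 7.149×10^7 Pa.

7.15e7 Pa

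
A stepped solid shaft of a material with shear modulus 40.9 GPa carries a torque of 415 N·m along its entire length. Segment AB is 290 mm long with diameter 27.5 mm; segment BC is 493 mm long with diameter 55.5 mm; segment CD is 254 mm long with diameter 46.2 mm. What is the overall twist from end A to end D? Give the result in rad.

0.0635 rad

J_AB = π(0.0275)⁴/32 = 5.61×10^-8 m⁴; J_BC = π(0.0555)⁴/32 = 9.31×10^-7 m⁴; J_CD = π(0.0462)⁴/32 = 4.47×10^-7 m⁴.
θ = (T/G)·Σ L_i/J_i = (415.0/40.9×10⁹)·(0.290/5.61×10^-8 + 0.493/9.31×10^-7 + 0.254/4.47×10^-7) = 0.06354 rad.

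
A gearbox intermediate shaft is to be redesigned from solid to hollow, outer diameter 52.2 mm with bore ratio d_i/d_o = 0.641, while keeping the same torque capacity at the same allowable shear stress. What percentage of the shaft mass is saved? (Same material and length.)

33.4 %

Equal τ_max and T ⇒ the solid shaft needs d_s³ = d_o³(1−k⁴), so d_s = 52.2·(1−0.641⁴)^(1/3) = 49.08 mm.
Area ratio A_h/A_s = d_o²(1−k²)/d_s² = (1−k²)/(1−k⁴)^(2/3) = 0.6664.
Mass saving = 1 − 0.6664 = 33.4 %.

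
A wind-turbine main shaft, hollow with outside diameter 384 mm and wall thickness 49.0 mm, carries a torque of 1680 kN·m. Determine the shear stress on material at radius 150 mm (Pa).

J = π(d_o⁴ − d_i⁴)/32 = π(0.384⁴ − 0.286⁴)/32 = 1.478×10^-3 m⁴.
Shear stress varies linearly with radius: τ = T·r/J = 1.680e6 × 0.150 / 1.478×10^-3 = 1.705×10^8 Pa.

1.71e8 Pa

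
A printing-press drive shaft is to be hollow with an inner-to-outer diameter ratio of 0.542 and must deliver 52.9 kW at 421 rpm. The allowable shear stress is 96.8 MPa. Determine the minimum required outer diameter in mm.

ω = 2π·421/60 = 44.09 rad/s, so T = P/ω = 52.9×10³ / 44.09 = 1200 N·m.
For a hollow shaft with d_i/d_o = 0.542: τ_max = 16T/(π d_o³ (1−k⁴)), so d_o = [16T/(π τ_allow (1−k⁴))]^(1/3) = [16·1200/(π·9.68×10^7·0.9137)]^(1/3) = 0.04103 m.

41.0 mm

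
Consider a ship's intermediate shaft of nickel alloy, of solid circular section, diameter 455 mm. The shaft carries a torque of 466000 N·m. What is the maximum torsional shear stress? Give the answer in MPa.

25.2 MPa

J = πd⁴/32 = π(0.455)⁴/32 = 4.208×10^-3 m⁴.
τ_max = T·r/J = 466000 × 0.228 / 4.208×10^-3 = 2.520×10^7 Pa.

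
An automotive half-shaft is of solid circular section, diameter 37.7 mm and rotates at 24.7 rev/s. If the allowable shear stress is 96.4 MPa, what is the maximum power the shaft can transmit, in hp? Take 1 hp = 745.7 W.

211 hp

J = πd⁴/32 = π(0.0377)⁴/32 = 1.983×10^-7 m⁴.
T_max = τ_allow·J/r = 9.64×10^7 × 1.983×10^-7 / 0.0189 = 1014 N·m.
ω = 2π·24.7 = 155.2 rad/s, so P_max = T_max·ω = 1.574×10^5 W.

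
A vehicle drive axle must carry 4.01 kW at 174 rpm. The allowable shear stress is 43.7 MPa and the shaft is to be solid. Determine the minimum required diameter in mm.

29.5 mm

ω = 2π·174/60 = 18.22 rad/s, so T = P/ω = 4.01×10³ / 18.22 = 220.1 N·m.
For a solid shaft τ_max = 16T/(πd³), so d = (16T/(π τ_allow))^(1/3) = (16·220.1/(π·4.37×10^7))^(1/3) = 0.02949 m.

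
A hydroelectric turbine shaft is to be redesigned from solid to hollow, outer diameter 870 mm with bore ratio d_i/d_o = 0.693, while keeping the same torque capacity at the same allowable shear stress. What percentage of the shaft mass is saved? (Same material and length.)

38.1 %

Equal τ_max and T ⇒ the solid shaft needs d_s³ = d_o³(1−k⁴), so d_s = 870·(1−0.693⁴)^(1/3) = 797.2 mm.
Area ratio A_h/A_s = d_o²(1−k²)/d_s² = (1−k²)/(1−k⁴)^(2/3) = 0.6190.
Mass saving = 1 − 0.6190 = 38.1 %.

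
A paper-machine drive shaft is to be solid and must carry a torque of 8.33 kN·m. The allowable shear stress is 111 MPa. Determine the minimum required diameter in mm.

For a solid shaft τ_max = 16T/(πd³), so d = (16T/(π τ_allow))^(1/3) = (16·8330/(π·1.11×10^8))^(1/3) = 0.07257 m.

72.6 mm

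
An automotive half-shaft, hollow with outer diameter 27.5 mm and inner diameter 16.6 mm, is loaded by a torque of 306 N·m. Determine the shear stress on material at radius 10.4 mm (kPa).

65400 kPa

J = π(d_o⁴ − d_i⁴)/32 = π(0.0275⁴ − 0.0166⁴)/32 = 4.869×10^-8 m⁴.
Shear stress varies linearly with radius: τ = T·r/J = 306.0 × 0.0104 / 4.869×10^-8 = 6.536×10^7 Pa.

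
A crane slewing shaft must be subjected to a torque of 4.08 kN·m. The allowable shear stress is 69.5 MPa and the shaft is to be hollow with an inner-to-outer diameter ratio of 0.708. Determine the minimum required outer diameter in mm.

For a hollow shaft with d_i/d_o = 0.708: τ_max = 16T/(π d_o³ (1−k⁴)), so d_o = [16T/(π τ_allow (1−k⁴))]^(1/3) = [16·4080/(π·6.95×10^7·0.7487)]^(1/3) = 0.07364 m.

73.6 mm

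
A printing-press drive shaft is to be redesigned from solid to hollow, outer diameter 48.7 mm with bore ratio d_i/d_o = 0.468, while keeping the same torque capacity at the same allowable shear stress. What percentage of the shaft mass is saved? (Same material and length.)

Equal τ_max and T ⇒ the solid shaft needs d_s³ = d_o³(1−k⁴), so d_s = 48.7·(1−0.468⁴)^(1/3) = 47.91 mm.
Area ratio A_h/A_s = d_o²(1−k²)/d_s² = (1−k²)/(1−k⁴)^(2/3) = 0.8070.
Mass saving = 1 − 0.8070 = 19.3 %.

19.3 %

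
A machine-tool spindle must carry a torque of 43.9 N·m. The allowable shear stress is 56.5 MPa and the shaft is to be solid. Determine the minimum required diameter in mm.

For a solid shaft τ_max = 16T/(πd³), so d = (16T/(π τ_allow))^(1/3) = (16·43.90/(π·5.65×10^7))^(1/3) = 0.01582 m.

15.8 mm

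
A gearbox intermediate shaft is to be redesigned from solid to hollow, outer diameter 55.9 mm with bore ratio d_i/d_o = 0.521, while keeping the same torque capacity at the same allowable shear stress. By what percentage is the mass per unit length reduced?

Equal τ_max and T ⇒ the solid shaft needs d_s³ = d_o³(1−k⁴), so d_s = 55.9·(1−0.521⁴)^(1/3) = 54.49 mm.
Area ratio A_h/A_s = d_o²(1−k²)/d_s² = (1−k²)/(1−k⁴)^(2/3) = 0.7667.
Mass saving = 1 − 0.7667 = 23.3 %.

23.3 %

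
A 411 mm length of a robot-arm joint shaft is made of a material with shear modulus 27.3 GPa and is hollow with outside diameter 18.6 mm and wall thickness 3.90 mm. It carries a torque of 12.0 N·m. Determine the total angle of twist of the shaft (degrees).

J = π(d_o⁴ − d_i⁴)/32 = π(0.0186⁴ − 0.0108⁴)/32 = 1.041×10^-8 m⁴.
θ = T·L/(G·J) = 12.00 × 0.411 / (27.3×10⁹ × 1.041×10^-8) = 0.01735 rad.

0.994°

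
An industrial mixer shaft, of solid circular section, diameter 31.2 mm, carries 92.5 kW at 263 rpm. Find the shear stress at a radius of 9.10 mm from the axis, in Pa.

3.29e8 Pa

ω = 2π·263/60 = 27.54 rad/s, so T = P/ω = 92.5×10³ / 27.54 = 3359 N·m.
J = πd⁴/32 = π(0.0312)⁴/32 = 9.303×10^-8 m⁴.
Shear stress varies linearly with radius: τ = T·r/J = 3359 × 0.00910 / 9.303×10^-8 = 3.285×10^8 Pa.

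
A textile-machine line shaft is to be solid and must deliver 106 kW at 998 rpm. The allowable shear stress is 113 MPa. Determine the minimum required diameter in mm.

ω = 2π·998/60 = 104.5 rad/s, so T = P/ω = 106×10³ / 104.5 = 1014 N·m.
For a solid shaft τ_max = 16T/(πd³), so d = (16T/(π τ_allow))^(1/3) = (16·1014/(π·1.13×10^8))^(1/3) = 0.03576 m.

35.8 mm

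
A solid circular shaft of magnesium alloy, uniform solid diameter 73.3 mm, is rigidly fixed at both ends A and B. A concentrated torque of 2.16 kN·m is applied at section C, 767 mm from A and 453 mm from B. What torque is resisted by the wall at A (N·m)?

802 N·m

With uniform GJ and both ends fixed, compatibility θ_AC = θ_CB gives T_A·a = T_B·b, together with T_A + T_B = T₀.
T_A = T₀·b/(a+b) = 2160·453/1220 = 802.0 N·m; T_B = 1358 N·m.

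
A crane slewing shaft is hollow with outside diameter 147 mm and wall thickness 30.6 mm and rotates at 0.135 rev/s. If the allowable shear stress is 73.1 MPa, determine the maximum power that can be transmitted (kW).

J = π(d_o⁴ − d_i⁴)/32 = π(0.147⁴ − 0.0858⁴)/32 = 4.052×10^-5 m⁴.
T_max = τ_allow·J/r = 7.31×10^7 × 4.052×10^-5 / 0.0735 = 40300 N·m.
ω = 2π·0.135 = 0.8482 rad/s, so P_max = T_max·ω = 3.419×10^4 W.

34.2 kW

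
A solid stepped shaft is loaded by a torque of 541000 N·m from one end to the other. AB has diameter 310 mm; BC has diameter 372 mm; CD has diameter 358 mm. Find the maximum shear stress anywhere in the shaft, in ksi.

13.4 ksi

Under the same torque, τ_max = 16T/(πd³) is largest where d is smallest — segment AB (d = 310 mm).
τ_max = 16·541000/(π·(0.310)³) = 9.249×10^7 Pa.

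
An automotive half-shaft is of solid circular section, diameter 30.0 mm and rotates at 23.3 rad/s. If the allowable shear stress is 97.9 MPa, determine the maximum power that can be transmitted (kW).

12.1 kW

J = πd⁴/32 = π(0.0300)⁴/32 = 7.952×10^-8 m⁴.
T_max = τ_allow·J/r = 9.79×10^7 × 7.952×10^-8 / 0.0150 = 519.0 N·m.
ω = 23.3 rad/s, so P_max = T_max·ω = 1.209×10^4 W.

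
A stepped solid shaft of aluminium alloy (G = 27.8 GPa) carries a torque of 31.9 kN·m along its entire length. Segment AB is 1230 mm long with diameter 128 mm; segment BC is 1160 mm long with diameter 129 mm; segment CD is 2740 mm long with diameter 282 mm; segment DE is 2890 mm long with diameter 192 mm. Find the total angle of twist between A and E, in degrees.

J_AB = π(0.128)⁴/32 = 2.64×10^-5 m⁴; J_BC = π(0.129)⁴/32 = 2.72×10^-5 m⁴; J_CD = π(0.282)⁴/32 = 6.21×10^-4 m⁴; J_DE = π(0.192)⁴/32 = 1.33×10^-4 m⁴.
θ = (T/G)·Σ L_i/J_i = (31900/27.8×10⁹)·(1.23/2.64×10^-5 + 1.16/2.72×10^-5 + 2.74/6.21×10^-4 + 2.89/1.33×10^-4) = 0.1324 rad.

7.59°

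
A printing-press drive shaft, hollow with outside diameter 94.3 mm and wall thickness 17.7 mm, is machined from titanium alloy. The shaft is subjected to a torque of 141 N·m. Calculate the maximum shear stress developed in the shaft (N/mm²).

1.01 N/mm²

J = π(d_o⁴ − d_i⁴)/32 = π(0.0943⁴ − 0.0589⁴)/32 = 6.582×10^-6 m⁴.
τ_max = T·r/J = 141.0 × 0.0471 / 6.582×10^-6 = 1.010×10^6 Pa.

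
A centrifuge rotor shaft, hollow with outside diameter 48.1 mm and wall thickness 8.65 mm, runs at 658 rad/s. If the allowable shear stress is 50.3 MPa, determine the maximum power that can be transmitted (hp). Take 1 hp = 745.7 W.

807 hp

J = π(d_o⁴ − d_i⁴)/32 = π(0.0481⁴ − 0.0308⁴)/32 = 4.372×10^-7 m⁴.
T_max = τ_allow·J/r = 5.03×10^7 × 4.372×10^-7 / 0.0241 = 914.3 N·m.
ω = 658 rad/s, so P_max = T_max·ω = 6.016×10^5 W.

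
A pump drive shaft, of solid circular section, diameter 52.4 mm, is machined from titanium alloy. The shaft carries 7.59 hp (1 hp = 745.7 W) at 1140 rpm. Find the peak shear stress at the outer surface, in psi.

ω = 2π·1140/60 = 119.4 rad/s, so T = P/ω = 7.59×745.7 / 119.4 = 47.41 N·m.
J = πd⁴/32 = π(0.0524)⁴/32 = 7.402×10^-7 m⁴.
τ_max = T·r/J = 47.41 × 0.0262 / 7.402×10^-7 = 1.678×10^6 Pa.

243 psi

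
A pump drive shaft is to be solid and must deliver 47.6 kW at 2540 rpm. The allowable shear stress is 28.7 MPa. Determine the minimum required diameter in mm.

ω = 2π·2540/60 = 266.0 rad/s, so T = P/ω = 47.6×10³ / 266.0 = 179.0 N·m.
For a solid shaft τ_max = 16T/(πd³), so d = (16T/(π τ_allow))^(1/3) = (16·179.0/(π·2.87×10^7))^(1/3) = 0.03167 m.

31.7 mm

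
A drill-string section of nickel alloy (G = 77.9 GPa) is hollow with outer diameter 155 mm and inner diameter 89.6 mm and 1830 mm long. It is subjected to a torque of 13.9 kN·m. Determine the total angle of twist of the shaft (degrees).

0.372°

J = π(d_o⁴ − d_i⁴)/32 = π(0.155⁴ − 0.0896⁴)/32 = 5.034×10^-5 m⁴.
θ = T·L/(G·J) = 13900 × 1.83 / (77.9×10⁹ × 5.034×10^-5) = 6.487×10^-3 rad.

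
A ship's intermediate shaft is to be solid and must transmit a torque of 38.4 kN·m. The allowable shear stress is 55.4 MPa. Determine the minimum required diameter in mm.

For a solid shaft τ_max = 16T/(πd³), so d = (16T/(π τ_allow))^(1/3) = (16·38400/(π·5.54×10^7))^(1/3) = 0.1523 m.

152 mm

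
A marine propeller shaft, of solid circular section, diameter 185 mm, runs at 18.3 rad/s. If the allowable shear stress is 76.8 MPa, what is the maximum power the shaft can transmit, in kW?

1750 kW

J = πd⁴/32 = π(0.185)⁴/32 = 1.150×10^-4 m⁴.
T_max = τ_allow·J/r = 7.68×10^7 × 1.150×10^-4 / 0.0925 = 95480 N·m.
ω = 18.3 rad/s, so P_max = T_max·ω = 1.747×10^6 W.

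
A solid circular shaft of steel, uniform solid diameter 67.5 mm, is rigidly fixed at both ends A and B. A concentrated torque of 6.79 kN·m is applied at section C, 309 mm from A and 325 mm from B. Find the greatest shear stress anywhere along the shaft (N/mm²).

57.6 N/mm²

With uniform GJ and both ends fixed, compatibility θ_AC = θ_CB gives T_A·a = T_B·b, together with T_A + T_B = T₀.
T_A = T₀·b/(a+b) = 6790·325/634.0 = 3481 N·m; T_B = 3309 N·m.
τ in each portion: τ_AC = 5.76×10^7 Pa, τ_CB = 5.48×10^7 Pa; maximum is in AC.
τ_max = T_AC·r/J = 3481·0.0338/2.04×10^-6 = 5.764×10^7 Pa.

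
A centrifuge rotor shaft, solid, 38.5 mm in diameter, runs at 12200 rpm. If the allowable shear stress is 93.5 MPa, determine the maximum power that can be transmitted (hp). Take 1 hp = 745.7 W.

1790 hp

J = πd⁴/32 = π(0.0385)⁴/32 = 2.157×10^-7 m⁴.
T_max = τ_allow·J/r = 9.35×10^7 × 2.157×10^-7 / 0.0192 = 1048 N·m.
ω = 2π·12200/60 = 1278 rad/s, so P_max = T_max·ω = 1.338×10^6 W.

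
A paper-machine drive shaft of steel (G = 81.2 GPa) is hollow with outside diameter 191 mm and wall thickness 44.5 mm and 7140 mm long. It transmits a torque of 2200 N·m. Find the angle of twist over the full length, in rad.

J = π(d_o⁴ − d_i⁴)/32 = π(0.191⁴ − 0.102⁴)/32 = 1.200×10^-4 m⁴.
θ = T·L/(G·J) = 2200 × 7.14 / (81.2×10⁹ × 1.200×10^-4) = 1.612×10^-3 rad.

0.00161 rad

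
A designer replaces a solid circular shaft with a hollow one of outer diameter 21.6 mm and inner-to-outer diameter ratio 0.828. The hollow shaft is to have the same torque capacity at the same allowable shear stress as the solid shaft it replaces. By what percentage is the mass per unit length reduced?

52.0 %

Equal τ_max and T ⇒ the solid shaft needs d_s³ = d_o³(1−k⁴), so d_s = 21.6·(1−0.828⁴)^(1/3) = 17.48 mm.
Area ratio A_h/A_s = d_o²(1−k²)/d_s² = (1−k²)/(1−k⁴)^(2/3) = 0.4801.
Mass saving = 1 − 0.4801 = 52.0 %.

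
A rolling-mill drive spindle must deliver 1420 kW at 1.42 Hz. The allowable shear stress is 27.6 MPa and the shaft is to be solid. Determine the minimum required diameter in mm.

309 mm

ω = 2π·1.42 = 8.922 rad/s, so T = P/ω = 1420×10³ / 8.922 = 159200 N·m.
For a solid shaft τ_max = 16T/(πd³), so d = (16T/(π τ_allow))^(1/3) = (16·159200/(π·2.76×10^7))^(1/3) = 0.3085 m.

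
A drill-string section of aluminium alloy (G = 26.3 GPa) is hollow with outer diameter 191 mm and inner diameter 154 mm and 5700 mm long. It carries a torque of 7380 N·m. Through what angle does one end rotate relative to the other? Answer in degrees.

1.21°

J = π(d_o⁴ − d_i⁴)/32 = π(0.191⁴ − 0.154⁴)/32 = 7.544×10^-5 m⁴.
θ = T·L/(G·J) = 7380 × 5.70 / (26.3×10⁹ × 7.544×10^-5) = 0.02120 rad.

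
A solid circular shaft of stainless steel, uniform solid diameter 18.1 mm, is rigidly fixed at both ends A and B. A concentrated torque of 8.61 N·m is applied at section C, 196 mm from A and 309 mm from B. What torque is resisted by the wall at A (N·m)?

5.27 N·m

With uniform GJ and both ends fixed, compatibility θ_AC = θ_CB gives T_A·a = T_B·b, together with T_A + T_B = T₀.
T_A = T₀·b/(a+b) = 8.610·309/505.0 = 5.268 N·m; T_B = 3.342 N·m.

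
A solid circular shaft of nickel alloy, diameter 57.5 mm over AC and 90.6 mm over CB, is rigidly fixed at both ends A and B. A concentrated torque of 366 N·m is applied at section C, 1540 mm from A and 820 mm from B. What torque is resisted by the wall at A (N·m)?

Compatibility: T_A·a/J_AC = T_B·b/J_CB with T_A + T_B = T₀.
J_AC = 1.07×10^-6 m⁴, J_CB = 6.61×10^-6 m⁴, so T_A = T₀·(J_AC/a)/((J_AC/a)+(J_CB/b)) = 29.10 N·m, T_B = 336.9 N·m.

29.1 N·m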